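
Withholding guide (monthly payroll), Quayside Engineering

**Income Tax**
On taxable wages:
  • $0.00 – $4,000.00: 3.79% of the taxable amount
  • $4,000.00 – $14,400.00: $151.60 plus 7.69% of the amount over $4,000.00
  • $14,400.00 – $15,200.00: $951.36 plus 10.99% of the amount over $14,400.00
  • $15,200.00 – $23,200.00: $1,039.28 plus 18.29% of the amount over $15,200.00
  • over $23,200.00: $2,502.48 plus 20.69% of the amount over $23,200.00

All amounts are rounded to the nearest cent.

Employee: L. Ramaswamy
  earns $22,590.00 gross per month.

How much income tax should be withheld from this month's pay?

$2,390.91

Income Tax: taxable = $22,590.00
  $1,039.28 + 18.29% × ($22,590.00 − $15,200.00) = $1,039.28 + 18.29% × $7,390.00 = $2,390.91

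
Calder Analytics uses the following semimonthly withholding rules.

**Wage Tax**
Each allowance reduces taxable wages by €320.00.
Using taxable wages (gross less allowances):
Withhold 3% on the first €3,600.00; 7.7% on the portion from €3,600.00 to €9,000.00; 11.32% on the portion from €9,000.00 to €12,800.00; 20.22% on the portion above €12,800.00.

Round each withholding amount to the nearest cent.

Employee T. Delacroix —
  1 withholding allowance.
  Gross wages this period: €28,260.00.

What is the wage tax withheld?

Wage Tax: taxable = €28,260.00 − 1×€320.00 = €27,940.00
  €953.96 + 20.22% × (€27,940.00 − €12,800.00) = €953.96 + 20.22% × €15,140.00 = €4,015.27

€4,015.27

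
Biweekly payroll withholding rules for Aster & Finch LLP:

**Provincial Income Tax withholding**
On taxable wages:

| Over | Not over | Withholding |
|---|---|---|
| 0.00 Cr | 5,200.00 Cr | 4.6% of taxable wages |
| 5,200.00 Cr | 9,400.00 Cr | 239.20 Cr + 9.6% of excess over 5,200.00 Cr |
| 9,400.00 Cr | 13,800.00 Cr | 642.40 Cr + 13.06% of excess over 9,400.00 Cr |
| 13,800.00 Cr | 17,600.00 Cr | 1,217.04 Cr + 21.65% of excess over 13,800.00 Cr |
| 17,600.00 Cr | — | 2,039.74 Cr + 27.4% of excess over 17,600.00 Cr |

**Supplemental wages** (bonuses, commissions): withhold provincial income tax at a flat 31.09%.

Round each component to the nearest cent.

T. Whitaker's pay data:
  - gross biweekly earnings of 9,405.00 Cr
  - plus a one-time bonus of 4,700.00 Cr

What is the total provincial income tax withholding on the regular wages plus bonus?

Provincial Income Tax: taxable = 9,405.00 Cr
  642.40 Cr + 13.06% × (9,405.00 Cr − 9,400.00 Cr) = 642.40 Cr + 13.06% × 5.00 Cr = 643.05 Cr
Supplemental (31.09% flat on bonus): 31.09% × 4,700.00 Cr = 1,461.23 Cr
Total provincial income tax: 643.05 Cr + 1,461.23 Cr = 2,104.28 Cr

2,104.28 Cr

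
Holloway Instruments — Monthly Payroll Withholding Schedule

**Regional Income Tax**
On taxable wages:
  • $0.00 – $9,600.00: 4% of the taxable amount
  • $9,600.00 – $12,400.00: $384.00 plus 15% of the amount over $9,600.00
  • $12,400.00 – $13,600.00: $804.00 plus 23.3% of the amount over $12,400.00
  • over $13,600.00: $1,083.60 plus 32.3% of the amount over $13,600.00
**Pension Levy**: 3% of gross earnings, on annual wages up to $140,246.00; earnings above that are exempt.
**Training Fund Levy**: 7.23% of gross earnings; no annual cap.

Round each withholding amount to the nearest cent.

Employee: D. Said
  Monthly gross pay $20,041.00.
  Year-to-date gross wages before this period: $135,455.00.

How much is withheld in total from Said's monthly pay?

Regional Income Tax: taxable = $20,041.00
  $1,083.60 + 32.3% × ($20,041.00 − $13,600.00) = $1,083.60 + 32.3% × $6,441.00 = $3,164.04
Pension Levy: cap $140,246.00 − YTD $135,455.00 = $4,791.00 subject; 3% × $4,791.00 = $143.73
Training Fund Levy: 7.23% × $20,041.00 = $1,448.96
Total: $3,164.04 + $143.73 + $1,448.96 = $4,756.73

$4,756.73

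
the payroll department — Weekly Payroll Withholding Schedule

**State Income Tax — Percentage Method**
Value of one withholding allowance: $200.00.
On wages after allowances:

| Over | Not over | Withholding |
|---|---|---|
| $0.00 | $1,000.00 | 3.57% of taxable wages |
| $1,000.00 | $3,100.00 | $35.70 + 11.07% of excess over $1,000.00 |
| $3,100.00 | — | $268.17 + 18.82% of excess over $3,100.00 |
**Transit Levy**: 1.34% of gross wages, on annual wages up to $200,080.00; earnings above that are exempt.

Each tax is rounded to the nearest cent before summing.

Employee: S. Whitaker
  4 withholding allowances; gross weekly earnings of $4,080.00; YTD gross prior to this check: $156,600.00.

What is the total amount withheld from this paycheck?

$356.72

State Income Tax: taxable = $4,080.00 − 4×$200.00 = $3,280.00
  $268.17 + 18.82% × ($3,280.00 − $3,100.00) = $268.17 + 18.82% × $180.00 = $302.05
Transit Levy: 1.34% × $4,080.00 = $54.67
Total: $302.05 + $54.67 = $356.72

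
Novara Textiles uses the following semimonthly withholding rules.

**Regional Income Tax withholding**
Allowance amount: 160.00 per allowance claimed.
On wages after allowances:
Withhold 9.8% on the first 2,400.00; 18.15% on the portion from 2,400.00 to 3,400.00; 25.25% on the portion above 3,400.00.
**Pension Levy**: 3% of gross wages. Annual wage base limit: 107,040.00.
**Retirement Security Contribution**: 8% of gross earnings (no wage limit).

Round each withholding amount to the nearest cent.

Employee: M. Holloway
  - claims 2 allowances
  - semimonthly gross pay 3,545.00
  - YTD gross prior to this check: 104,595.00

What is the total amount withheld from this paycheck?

741.89

Regional Income Tax: taxable = 3,545.00 − 2×160.00 = 3,225.00
  235.20 + 18.15% × (3,225.00 − 2,400.00) = 235.20 + 18.15% × 825.00 = 384.94
Pension Levy: cap 107,040.00 − YTD 104,595.00 = 2,445.00 subject; 3% × 2,445.00 = 73.35
Retirement Security Contribution: 8% × 3,545.00 = 283.60
Total: 384.94 + 73.35 + 283.60 = 741.89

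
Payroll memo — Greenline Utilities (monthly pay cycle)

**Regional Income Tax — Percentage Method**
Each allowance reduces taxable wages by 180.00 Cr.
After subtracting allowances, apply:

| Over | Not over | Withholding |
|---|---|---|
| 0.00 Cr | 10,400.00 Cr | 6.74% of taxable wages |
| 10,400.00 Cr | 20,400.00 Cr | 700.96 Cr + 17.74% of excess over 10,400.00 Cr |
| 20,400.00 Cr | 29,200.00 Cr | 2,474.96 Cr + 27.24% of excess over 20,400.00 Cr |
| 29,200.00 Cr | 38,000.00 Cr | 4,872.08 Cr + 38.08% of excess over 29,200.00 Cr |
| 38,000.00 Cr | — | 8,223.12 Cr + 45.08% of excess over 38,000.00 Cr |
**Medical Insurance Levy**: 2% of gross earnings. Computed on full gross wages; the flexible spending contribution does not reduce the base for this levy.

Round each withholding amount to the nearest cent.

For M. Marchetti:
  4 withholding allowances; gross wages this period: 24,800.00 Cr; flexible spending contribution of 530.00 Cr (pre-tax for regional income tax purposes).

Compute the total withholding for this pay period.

3,829.02 Cr

Regional Income Tax: taxable = 24,800.00 Cr − 530.00 Cr − 4×180.00 Cr = 23,550.00 Cr
  2,474.96 Cr + 27.24% × (23,550.00 Cr − 20,400.00 Cr) = 2,474.96 Cr + 27.24% × 3,150.00 Cr = 3,333.02 Cr
Medical Insurance Levy: 2% × 24,800.00 Cr = 496.00 Cr
Total: 3,333.02 Cr + 496.00 Cr = 3,829.02 Cr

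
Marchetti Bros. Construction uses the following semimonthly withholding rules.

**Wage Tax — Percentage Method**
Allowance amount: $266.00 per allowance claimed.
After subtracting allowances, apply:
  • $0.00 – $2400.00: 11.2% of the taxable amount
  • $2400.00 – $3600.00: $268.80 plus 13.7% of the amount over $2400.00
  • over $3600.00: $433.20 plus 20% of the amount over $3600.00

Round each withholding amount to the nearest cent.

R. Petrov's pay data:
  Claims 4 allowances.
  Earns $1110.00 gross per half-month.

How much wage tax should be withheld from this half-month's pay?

$5.15

Wage Tax: taxable = $1110.00 − 4×$266.00 = $46.00
  11.2% × $46.00 = $5.15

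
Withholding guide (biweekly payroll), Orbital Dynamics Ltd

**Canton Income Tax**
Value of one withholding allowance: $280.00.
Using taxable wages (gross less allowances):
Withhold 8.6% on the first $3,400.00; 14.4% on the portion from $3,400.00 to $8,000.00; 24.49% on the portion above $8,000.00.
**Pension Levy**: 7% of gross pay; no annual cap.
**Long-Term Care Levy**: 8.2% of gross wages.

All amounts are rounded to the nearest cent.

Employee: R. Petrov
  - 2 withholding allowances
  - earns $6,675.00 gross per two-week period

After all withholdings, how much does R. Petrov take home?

Canton Income Tax: taxable = $6,675.00 − 2×$280.00 = $6,115.00
  $292.40 + 14.4% × ($6,115.00 − $3,400.00) = $292.40 + 14.4% × $2,715.00 = $683.36
Pension Levy: 7% × $6,675.00 = $467.25
Long-Term Care Levy: 8.2% × $6,675.00 = $547.35
Total withheld: $683.36 + $467.25 + $547.35 = $1,697.96
Net pay: $6,675.00 − $1,697.96 = $4,977.04

$4,977.04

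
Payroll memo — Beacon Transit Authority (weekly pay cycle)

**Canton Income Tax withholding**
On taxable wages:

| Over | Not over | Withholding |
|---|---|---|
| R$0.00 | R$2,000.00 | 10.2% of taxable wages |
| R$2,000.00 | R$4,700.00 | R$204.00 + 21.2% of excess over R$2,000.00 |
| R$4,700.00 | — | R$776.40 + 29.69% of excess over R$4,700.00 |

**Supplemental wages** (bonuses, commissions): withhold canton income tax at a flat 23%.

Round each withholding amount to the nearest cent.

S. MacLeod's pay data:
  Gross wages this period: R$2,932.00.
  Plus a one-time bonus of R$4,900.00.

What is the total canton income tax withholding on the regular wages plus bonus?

R$1,528.58

Canton Income Tax: taxable = R$2,932.00
  R$204.00 + 21.2% × (R$2,932.00 − R$2,000.00) = R$204.00 + 21.2% × R$932.00 = R$401.58
Supplemental (23% flat on bonus): 23% × R$4,900.00 = R$1,127.00
Total canton income tax: R$401.58 + R$1,127.00 = R$1,528.58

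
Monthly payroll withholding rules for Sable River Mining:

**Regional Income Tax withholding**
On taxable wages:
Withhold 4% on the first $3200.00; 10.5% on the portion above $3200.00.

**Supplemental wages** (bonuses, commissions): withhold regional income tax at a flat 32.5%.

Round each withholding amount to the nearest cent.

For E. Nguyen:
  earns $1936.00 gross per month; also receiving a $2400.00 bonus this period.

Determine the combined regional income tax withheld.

Regional Income Tax: taxable = $1936.00
  4% × $1936.00 = $77.44
Supplemental (32.5% flat on bonus): 32.5% × $2400.00 = $780.00
Total regional income tax: $77.44 + $780.00 = $857.44

$857.44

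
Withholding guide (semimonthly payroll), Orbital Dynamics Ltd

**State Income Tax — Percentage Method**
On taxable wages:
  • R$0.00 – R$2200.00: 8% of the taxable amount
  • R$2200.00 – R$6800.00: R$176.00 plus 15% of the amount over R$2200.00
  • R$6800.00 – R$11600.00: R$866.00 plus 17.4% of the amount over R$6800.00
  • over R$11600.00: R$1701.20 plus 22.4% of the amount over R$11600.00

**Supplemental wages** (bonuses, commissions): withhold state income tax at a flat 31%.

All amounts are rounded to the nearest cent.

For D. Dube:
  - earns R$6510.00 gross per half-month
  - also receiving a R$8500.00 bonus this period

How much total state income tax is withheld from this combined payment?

R$3457.50

State Income Tax: taxable = R$6510.00
  R$176.00 + 15% × (R$6510.00 − R$2200.00) = R$176.00 + 15% × R$4310.00 = R$822.50
Supplemental (31% flat on bonus): 31% × R$8500.00 = R$2635.00
Total state income tax: R$822.50 + R$2635.00 = R$3457.50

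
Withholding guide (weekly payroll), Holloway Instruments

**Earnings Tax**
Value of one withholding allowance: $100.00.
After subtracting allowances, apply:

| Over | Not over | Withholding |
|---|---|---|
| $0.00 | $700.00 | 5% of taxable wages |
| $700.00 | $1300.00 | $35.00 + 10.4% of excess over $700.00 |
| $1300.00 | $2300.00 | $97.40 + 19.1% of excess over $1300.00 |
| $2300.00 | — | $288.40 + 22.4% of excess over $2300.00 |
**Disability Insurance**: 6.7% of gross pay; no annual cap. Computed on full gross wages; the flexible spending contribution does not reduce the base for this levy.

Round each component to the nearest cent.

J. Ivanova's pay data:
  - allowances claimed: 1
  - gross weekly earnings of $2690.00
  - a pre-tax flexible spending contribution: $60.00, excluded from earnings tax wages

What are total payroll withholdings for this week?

Earnings Tax: taxable = $2690.00 − $60.00 − 1×$100.00 = $2530.00
  $288.40 + 22.4% × ($2530.00 − $2300.00) = $288.40 + 22.4% × $230.00 = $339.92
Disability Insurance: 6.7% × $2690.00 = $180.23
Total: $339.92 + $180.23 = $520.15

$520.15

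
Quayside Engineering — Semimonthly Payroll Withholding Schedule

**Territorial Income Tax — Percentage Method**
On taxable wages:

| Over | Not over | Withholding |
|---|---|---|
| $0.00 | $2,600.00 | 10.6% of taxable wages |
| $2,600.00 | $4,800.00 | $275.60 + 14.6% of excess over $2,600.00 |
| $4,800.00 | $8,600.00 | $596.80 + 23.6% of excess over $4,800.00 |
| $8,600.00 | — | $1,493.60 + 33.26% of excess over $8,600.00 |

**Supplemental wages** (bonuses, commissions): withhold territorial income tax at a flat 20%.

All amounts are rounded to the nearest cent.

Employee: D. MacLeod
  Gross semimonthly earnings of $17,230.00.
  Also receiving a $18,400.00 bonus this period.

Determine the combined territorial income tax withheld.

Territorial Income Tax: taxable = $17,230.00
  $1,493.60 + 33.26% × ($17,230.00 − $8,600.00) = $1,493.60 + 33.26% × $8,630.00 = $4,363.94
Supplemental (20% flat on bonus): 20% × $18,400.00 = $3,680.00
Total territorial income tax: $4,363.94 + $3,680.00 = $8,043.94

$8,043.94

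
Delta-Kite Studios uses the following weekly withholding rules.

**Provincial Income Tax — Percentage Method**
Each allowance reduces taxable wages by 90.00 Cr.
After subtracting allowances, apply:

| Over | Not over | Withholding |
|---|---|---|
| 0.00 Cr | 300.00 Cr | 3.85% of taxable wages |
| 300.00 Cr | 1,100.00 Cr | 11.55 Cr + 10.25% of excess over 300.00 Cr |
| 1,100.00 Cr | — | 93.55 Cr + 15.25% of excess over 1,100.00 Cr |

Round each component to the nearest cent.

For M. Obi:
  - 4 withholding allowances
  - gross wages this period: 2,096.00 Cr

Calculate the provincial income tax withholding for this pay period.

190.54 Cr

Provincial Income Tax: taxable = 2,096.00 Cr − 4×90.00 Cr = 1,736.00 Cr
  93.55 Cr + 15.25% × (1,736.00 Cr − 1,100.00 Cr) = 93.55 Cr + 15.25% × 636.00 Cr = 190.54 Cr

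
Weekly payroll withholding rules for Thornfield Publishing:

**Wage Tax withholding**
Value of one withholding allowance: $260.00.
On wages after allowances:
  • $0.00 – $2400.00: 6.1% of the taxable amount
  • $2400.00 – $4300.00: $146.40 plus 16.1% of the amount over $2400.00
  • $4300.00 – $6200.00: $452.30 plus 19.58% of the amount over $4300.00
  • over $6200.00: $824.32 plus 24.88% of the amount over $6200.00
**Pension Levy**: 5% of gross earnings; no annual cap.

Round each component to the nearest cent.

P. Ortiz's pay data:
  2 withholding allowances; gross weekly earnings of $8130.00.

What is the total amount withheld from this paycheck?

Wage Tax: taxable = $8130.00 − 2×$260.00 = $7610.00
  $824.32 + 24.88% × ($7610.00 − $6200.00) = $824.32 + 24.88% × $1410.00 = $1175.13
Pension Levy: 5% × $8130.00 = $406.50
Total: $1175.13 + $406.50 = $1581.63

$1581.63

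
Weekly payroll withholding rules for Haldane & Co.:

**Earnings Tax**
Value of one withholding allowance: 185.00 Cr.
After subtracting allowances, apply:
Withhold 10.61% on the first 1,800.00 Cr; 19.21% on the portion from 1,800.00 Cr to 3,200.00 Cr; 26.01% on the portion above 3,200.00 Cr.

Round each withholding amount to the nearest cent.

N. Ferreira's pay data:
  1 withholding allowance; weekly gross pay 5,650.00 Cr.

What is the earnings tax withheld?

1,049.05 Cr

Earnings Tax: taxable = 5,650.00 Cr − 1×185.00 Cr = 5,465.00 Cr
  459.92 Cr + 26.01% × (5,465.00 Cr − 3,200.00 Cr) = 459.92 Cr + 26.01% × 2,265.00 Cr = 1,049.05 Cr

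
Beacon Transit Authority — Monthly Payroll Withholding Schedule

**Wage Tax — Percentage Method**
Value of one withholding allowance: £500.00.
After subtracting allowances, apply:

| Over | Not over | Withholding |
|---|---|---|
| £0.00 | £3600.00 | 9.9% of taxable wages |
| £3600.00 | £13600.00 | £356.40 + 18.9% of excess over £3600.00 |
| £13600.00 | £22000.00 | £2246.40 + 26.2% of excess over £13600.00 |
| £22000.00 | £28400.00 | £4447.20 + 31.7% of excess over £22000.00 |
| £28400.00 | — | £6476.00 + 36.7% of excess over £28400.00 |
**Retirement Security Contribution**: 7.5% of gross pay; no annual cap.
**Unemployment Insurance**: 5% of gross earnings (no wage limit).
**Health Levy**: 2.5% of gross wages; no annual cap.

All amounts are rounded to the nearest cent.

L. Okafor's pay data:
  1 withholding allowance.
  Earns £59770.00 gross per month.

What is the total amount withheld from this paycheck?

Wage Tax: taxable = £59770.00 − 1×£500.00 = £59270.00
  £6476.00 + 36.7% × (£59270.00 − £28400.00) = £6476.00 + 36.7% × £30870.00 = £17805.29
Retirement Security Contribution: 7.5% × £59770.00 = £4482.75
Unemployment Insurance: 5% × £59770.00 = £2988.50
Health Levy: 2.5% × £59770.00 = £1494.25
Total: £17805.29 + £4482.75 + £2988.50 + £1494.25 = £26770.79

£26770.79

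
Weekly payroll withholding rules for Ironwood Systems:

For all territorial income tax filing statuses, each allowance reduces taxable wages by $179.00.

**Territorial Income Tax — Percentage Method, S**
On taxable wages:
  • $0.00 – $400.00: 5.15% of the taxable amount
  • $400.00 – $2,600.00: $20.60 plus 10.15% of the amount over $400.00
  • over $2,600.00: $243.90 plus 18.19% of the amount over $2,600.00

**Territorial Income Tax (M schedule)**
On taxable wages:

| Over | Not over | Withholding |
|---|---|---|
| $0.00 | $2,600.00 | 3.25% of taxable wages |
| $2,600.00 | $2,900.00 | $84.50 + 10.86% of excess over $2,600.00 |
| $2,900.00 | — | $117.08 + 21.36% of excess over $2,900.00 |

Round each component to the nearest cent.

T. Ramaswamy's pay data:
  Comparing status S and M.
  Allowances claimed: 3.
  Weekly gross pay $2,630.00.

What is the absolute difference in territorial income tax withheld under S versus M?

Territorial Income Tax (S): taxable = $2,630.00 − 3×$179.00 = $2,093.00
  $20.60 + 10.15% × ($2,093.00 − $400.00) = $20.60 + 10.15% × $1,693.00 = $192.44
Territorial Income Tax (M): taxable = $2,630.00 − 3×$179.00 = $2,093.00
  3.25% × $2,093.00 = $68.02
Difference: |$192.44 − $68.02| = $124.42 (higher under S)

$124.42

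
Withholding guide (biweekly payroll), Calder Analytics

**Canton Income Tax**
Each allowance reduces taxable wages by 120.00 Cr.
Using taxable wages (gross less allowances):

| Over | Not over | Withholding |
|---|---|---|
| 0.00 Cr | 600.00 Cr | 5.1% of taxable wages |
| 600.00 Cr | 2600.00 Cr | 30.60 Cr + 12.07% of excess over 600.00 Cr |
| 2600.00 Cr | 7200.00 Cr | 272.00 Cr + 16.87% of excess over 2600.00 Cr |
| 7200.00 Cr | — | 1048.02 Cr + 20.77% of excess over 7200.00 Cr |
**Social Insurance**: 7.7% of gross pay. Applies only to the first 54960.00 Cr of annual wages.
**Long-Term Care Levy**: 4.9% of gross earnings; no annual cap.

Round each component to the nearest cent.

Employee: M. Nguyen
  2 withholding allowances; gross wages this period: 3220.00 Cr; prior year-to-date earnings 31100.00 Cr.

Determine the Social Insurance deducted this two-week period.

Social Insurance: 7.7% × 3220.00 Cr = 247.94 Cr

247.94 Cr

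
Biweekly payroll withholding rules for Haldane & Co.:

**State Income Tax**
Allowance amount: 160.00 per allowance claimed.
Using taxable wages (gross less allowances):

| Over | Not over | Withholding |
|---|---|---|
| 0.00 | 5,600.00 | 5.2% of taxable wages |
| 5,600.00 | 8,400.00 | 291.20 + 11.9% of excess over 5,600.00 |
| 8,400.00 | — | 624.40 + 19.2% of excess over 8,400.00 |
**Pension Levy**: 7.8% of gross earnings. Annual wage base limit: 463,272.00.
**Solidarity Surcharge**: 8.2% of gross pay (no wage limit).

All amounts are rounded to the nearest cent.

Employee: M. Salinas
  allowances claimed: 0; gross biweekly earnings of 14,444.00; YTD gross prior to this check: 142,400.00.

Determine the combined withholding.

4,095.89

State Income Tax: taxable = 14,444.00
  624.40 + 19.2% × (14,444.00 − 8,400.00) = 624.40 + 19.2% × 6,044.00 = 1,784.85
Pension Levy: 7.8% × 14,444.00 = 1,126.63
Solidarity Surcharge: 8.2% × 14,444.00 = 1,184.41
Total: 1,784.85 + 1,126.63 + 1,184.41 = 4,095.89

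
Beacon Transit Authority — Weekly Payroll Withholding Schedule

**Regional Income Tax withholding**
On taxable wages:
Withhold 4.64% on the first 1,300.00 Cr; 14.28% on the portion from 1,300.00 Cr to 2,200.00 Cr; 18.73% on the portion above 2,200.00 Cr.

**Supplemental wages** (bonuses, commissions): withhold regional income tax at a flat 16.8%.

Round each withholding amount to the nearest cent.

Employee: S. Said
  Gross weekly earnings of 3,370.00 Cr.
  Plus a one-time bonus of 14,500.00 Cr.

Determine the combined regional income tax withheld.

Regional Income Tax: taxable = 3,370.00 Cr
  188.84 Cr + 18.73% × (3,370.00 Cr − 2,200.00 Cr) = 188.84 Cr + 18.73% × 1,170.00 Cr = 407.98 Cr
Supplemental (16.8% flat on bonus): 16.8% × 14,500.00 Cr = 2,436.00 Cr
Total regional income tax: 407.98 Cr + 2,436.00 Cr = 2,843.98 Cr

2,843.98 Cr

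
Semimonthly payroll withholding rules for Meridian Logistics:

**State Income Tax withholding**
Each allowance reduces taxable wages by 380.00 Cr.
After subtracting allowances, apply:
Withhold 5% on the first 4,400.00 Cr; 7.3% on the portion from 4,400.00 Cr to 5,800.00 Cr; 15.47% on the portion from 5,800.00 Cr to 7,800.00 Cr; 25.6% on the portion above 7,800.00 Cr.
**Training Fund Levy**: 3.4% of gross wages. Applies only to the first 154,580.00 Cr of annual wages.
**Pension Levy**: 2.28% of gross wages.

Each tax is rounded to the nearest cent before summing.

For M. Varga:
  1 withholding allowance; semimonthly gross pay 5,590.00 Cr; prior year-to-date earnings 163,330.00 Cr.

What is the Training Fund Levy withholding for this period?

0.00 Cr

Training Fund Levy: YTD 163,330.00 Cr ≥ cap 154,580.00 Cr → 0.00 Cr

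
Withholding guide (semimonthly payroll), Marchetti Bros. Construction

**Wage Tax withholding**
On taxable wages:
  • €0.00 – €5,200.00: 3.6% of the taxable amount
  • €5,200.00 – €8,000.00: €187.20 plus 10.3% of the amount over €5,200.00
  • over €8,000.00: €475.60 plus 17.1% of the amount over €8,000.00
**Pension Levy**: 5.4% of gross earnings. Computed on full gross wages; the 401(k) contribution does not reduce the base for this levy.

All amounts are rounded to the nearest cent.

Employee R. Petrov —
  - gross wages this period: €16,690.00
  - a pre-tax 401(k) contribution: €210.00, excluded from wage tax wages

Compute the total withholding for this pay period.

€2,826.94

Wage Tax: taxable = €16,690.00 − €210.00 = €16,480.00
  €475.60 + 17.1% × (€16,480.00 − €8,000.00) = €475.60 + 17.1% × €8,480.00 = €1,925.68
Pension Levy: 5.4% × €16,690.00 = €901.26
Total: €1,925.68 + €901.26 = €2,826.94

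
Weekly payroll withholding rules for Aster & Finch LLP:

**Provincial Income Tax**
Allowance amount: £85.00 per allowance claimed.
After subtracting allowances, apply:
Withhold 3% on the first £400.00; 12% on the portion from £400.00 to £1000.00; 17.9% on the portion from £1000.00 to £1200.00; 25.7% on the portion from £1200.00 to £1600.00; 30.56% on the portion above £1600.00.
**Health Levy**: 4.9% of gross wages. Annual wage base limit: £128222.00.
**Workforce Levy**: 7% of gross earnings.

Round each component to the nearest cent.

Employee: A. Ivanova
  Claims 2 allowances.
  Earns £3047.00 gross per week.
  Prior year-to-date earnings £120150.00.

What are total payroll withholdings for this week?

Provincial Income Tax: taxable = £3047.00 − 2×£85.00 = £2877.00
  £222.60 + 30.56% × (£2877.00 − £1600.00) = £222.60 + 30.56% × £1277.00 = £612.85
Health Levy: 4.9% × £3047.00 = £149.30
Workforce Levy: 7% × £3047.00 = £213.29
Total: £612.85 + £149.30 + £213.29 = £975.44

£975.44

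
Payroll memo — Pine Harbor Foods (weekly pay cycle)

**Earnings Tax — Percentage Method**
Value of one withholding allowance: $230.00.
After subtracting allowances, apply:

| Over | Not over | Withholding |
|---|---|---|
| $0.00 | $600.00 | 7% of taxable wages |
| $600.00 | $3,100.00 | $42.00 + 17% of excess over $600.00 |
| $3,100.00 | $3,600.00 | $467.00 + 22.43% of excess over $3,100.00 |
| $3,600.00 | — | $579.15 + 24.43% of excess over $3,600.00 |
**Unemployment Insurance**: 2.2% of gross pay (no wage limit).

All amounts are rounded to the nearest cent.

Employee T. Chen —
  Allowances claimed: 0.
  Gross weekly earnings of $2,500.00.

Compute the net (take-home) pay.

$2,080.00

Earnings Tax: taxable = $2,500.00
  $42.00 + 17% × ($2,500.00 − $600.00) = $42.00 + 17% × $1,900.00 = $365.00
Unemployment Insurance: 2.2% × $2,500.00 = $55.00
Total withheld: $365.00 + $55.00 = $420.00
Net pay: $2,500.00 − $420.00 = $2,080.00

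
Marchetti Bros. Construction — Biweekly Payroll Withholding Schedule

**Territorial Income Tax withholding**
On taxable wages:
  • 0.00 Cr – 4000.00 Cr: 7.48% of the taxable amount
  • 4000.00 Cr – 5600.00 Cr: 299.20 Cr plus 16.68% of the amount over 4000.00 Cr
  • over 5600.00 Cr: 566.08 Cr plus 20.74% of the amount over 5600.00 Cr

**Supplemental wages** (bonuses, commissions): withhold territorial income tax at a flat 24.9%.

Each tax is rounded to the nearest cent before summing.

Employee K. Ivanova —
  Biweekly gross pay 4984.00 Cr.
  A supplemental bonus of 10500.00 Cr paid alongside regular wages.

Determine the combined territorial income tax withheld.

Territorial Income Tax: taxable = 4984.00 Cr
  299.20 Cr + 16.68% × (4984.00 Cr − 4000.00 Cr) = 299.20 Cr + 16.68% × 984.00 Cr = 463.33 Cr
Supplemental (24.9% flat on bonus): 24.9% × 10500.00 Cr = 2614.50 Cr
Total territorial income tax: 463.33 Cr + 2614.50 Cr = 3077.83 Cr

3077.83 Cr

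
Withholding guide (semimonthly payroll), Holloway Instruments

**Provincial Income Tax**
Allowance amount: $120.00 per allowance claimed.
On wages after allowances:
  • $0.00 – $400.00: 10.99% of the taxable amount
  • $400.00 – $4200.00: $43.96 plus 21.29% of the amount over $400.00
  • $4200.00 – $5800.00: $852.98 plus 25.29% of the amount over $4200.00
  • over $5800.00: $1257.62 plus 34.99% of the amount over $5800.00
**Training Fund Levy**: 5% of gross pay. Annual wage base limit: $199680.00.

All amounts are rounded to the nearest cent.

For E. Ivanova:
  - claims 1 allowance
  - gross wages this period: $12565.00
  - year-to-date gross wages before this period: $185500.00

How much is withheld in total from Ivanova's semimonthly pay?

Provincial Income Tax: taxable = $12565.00 − 1×$120.00 = $12445.00
  $1257.62 + 34.99% × ($12445.00 − $5800.00) = $1257.62 + 34.99% × $6645.00 = $3582.71
Training Fund Levy: 5% × $12565.00 = $628.25
Total: $3582.71 + $628.25 = $4210.96

$4210.96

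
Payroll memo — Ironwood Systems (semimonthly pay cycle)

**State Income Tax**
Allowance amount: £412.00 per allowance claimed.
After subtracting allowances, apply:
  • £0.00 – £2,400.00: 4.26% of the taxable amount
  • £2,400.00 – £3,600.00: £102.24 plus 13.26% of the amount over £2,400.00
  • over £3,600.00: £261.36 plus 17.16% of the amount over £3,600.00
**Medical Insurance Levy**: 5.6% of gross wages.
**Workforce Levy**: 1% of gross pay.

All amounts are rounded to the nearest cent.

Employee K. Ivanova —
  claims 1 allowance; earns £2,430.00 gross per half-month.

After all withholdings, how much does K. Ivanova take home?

State Income Tax: taxable = £2,430.00 − 1×£412.00 = £2,018.00
  4.26% × £2,018.00 = £85.97
Medical Insurance Levy: 5.6% × £2,430.00 = £136.08
Workforce Levy: 1% × £2,430.00 = £24.30
Total withheld: £85.97 + £136.08 + £24.30 = £246.35
Net pay: £2,430.00 − £246.35 = £2,183.65

£2,183.65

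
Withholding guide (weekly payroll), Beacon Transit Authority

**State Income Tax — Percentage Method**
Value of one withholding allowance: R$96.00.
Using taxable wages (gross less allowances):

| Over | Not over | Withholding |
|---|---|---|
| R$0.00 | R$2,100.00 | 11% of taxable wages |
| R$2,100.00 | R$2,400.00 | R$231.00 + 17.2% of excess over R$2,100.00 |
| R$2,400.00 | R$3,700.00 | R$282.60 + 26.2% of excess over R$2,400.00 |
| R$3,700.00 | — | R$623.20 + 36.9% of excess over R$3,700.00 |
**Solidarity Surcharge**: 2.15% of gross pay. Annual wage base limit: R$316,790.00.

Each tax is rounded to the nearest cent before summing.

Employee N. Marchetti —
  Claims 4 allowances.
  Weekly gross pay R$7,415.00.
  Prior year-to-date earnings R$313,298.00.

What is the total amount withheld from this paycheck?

R$1,927.42

State Income Tax: taxable = R$7,415.00 − 4×R$96.00 = R$7,031.00
  R$623.20 + 36.9% × (R$7,031.00 − R$3,700.00) = R$623.20 + 36.9% × R$3,331.00 = R$1,852.34
Solidarity Surcharge: cap R$316,790.00 − YTD R$313,298.00 = R$3,492.00 subject; 2.15% × R$3,492.00 = R$75.08
Total: R$1,852.34 + R$75.08 = R$1,927.42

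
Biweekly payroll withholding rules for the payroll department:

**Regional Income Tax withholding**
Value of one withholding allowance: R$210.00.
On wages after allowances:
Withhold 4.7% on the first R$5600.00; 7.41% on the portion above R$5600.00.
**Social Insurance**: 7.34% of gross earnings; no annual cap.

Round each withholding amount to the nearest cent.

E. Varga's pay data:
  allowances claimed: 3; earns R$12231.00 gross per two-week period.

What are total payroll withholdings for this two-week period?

R$1605.63

Regional Income Tax: taxable = R$12231.00 − 3×R$210.00 = R$11601.00
  R$263.20 + 7.41% × (R$11601.00 − R$5600.00) = R$263.20 + 7.41% × R$6001.00 = R$707.87
Social Insurance: 7.34% × R$12231.00 = R$897.76
Total: R$707.87 + R$897.76 = R$1605.63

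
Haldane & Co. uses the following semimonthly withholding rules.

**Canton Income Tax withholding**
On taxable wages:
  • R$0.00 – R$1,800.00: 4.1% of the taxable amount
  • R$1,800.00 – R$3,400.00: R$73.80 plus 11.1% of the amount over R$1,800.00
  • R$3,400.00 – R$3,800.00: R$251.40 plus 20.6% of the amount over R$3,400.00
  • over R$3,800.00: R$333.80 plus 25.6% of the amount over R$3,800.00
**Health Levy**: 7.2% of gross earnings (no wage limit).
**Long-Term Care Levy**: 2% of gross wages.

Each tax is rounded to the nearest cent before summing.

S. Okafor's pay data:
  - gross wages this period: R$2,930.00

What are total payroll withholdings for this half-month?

Canton Income Tax: taxable = R$2,930.00
  R$73.80 + 11.1% × (R$2,930.00 − R$1,800.00) = R$73.80 + 11.1% × R$1,130.00 = R$199.23
Health Levy: 7.2% × R$2,930.00 = R$210.96
Long-Term Care Levy: 2% × R$2,930.00 = R$58.60
Total: R$199.23 + R$210.96 + R$58.60 = R$468.79

R$468.79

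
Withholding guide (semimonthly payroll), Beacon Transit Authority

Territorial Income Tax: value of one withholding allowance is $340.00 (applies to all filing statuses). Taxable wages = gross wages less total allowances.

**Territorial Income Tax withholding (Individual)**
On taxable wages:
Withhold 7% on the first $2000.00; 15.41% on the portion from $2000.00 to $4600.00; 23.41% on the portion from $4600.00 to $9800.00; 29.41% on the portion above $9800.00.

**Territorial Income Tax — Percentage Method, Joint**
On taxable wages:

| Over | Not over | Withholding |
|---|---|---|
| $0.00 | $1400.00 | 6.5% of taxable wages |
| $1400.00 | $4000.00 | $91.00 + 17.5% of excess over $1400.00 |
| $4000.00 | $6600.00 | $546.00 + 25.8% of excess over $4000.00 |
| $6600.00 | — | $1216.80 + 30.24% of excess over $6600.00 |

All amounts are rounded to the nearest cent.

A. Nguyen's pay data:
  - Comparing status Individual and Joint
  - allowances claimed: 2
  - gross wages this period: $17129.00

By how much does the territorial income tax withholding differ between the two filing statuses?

$481.69

Territorial Income Tax (Individual): taxable = $17129.00 − 2×$340.00 = $16449.00
  $1757.98 + 29.41% × ($16449.00 − $9800.00) = $1757.98 + 29.41% × $6649.00 = $3713.45
Territorial Income Tax (Joint): taxable = $17129.00 − 2×$340.00 = $16449.00
  $1216.80 + 30.24% × ($16449.00 − $6600.00) = $1216.80 + 30.24% × $9849.00 = $4195.14
Difference: |$3713.45 − $4195.14| = $481.69 (higher under Joint)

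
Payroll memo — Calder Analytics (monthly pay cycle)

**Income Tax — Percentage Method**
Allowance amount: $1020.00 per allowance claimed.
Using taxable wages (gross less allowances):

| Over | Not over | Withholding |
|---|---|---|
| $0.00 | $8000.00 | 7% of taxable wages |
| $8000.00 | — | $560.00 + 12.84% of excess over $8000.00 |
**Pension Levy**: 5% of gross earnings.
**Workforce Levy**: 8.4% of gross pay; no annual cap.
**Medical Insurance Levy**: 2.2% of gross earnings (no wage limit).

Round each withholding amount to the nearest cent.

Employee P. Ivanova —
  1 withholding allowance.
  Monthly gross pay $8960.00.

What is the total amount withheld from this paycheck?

Income Tax: taxable = $8960.00 − 1×$1020.00 = $7940.00
  7% × $7940.00 = $555.80
Pension Levy: 5% × $8960.00 = $448.00
Workforce Levy: 8.4% × $8960.00 = $752.64
Medical Insurance Levy: 2.2% × $8960.00 = $197.12
Total: $555.80 + $448.00 + $752.64 + $197.12 = $1953.56

$1953.56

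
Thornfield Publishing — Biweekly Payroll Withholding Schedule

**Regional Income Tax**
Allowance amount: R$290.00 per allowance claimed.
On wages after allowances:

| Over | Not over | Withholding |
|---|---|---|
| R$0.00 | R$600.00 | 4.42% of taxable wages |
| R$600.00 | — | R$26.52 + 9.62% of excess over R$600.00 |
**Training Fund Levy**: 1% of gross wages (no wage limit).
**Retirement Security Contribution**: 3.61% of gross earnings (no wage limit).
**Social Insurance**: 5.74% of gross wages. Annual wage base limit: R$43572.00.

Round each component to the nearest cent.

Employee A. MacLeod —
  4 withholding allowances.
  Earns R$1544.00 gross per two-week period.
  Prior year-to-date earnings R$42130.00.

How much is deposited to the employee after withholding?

R$1373.08

Regional Income Tax: taxable = R$1544.00 − 4×R$290.00 = R$384.00
  4.42% × R$384.00 = R$16.97
Training Fund Levy: 1% × R$1544.00 = R$15.44
Retirement Security Contribution: 3.61% × R$1544.00 = R$55.74
Social Insurance: cap R$43572.00 − YTD R$42130.00 = R$1442.00 subject; 5.74% × R$1442.00 = R$82.77
Total withheld: R$16.97 + R$15.44 + R$55.74 + R$82.77 = R$170.92
Net pay: R$1544.00 − R$170.92 = R$1373.08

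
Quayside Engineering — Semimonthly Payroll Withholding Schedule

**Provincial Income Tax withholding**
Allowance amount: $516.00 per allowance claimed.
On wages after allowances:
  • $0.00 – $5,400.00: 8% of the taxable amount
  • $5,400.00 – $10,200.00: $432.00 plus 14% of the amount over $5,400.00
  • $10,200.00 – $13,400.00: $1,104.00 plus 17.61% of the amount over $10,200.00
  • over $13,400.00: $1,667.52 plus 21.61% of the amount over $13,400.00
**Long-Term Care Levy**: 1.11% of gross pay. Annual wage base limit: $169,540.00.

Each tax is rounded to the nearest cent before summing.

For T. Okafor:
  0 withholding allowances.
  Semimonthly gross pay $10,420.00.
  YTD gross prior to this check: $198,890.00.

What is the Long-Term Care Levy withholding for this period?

$0.00

Long-Term Care Levy: YTD $198,890.00 ≥ cap $169,540.00 → $0.00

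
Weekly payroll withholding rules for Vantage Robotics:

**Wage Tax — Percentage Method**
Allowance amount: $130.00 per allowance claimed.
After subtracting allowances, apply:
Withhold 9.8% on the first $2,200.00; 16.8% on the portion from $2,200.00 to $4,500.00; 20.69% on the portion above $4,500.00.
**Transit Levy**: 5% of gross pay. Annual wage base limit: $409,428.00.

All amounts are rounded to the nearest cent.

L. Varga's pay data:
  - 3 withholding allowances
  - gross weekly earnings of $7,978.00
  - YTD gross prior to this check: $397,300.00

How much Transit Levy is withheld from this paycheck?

$398.90

Transit Levy: 5% × $7,978.00 = $398.90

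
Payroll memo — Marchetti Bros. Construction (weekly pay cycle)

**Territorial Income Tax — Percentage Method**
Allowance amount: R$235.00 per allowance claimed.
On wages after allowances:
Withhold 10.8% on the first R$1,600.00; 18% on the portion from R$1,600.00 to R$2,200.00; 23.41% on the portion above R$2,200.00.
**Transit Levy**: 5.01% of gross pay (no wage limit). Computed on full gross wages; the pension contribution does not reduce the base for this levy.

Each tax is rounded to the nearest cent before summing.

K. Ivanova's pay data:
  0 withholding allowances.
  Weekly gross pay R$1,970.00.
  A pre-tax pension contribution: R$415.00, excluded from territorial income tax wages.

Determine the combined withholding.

Territorial Income Tax: taxable = R$1,970.00 − R$415.00 = R$1,555.00
  10.8% × R$1,555.00 = R$167.94
Transit Levy: 5.01% × R$1,970.00 = R$98.70
Total: R$167.94 + R$98.70 = R$266.64

R$266.64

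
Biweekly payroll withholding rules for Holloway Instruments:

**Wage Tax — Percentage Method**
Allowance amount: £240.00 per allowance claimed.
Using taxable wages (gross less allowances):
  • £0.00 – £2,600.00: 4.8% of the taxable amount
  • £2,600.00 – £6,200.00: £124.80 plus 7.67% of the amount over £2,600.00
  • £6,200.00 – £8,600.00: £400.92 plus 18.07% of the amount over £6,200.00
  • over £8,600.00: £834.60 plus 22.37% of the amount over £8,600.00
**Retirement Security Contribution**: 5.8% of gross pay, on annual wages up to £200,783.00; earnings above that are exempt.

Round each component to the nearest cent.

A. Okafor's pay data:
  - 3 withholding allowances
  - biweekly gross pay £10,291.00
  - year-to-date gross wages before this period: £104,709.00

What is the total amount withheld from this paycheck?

£1,648.69

Wage Tax: taxable = £10,291.00 − 3×£240.00 = £9,571.00
  £834.60 + 22.37% × (£9,571.00 − £8,600.00) = £834.60 + 22.37% × £971.00 = £1,051.81
Retirement Security Contribution: 5.8% × £10,291.00 = £596.88
Total: £1,051.81 + £596.88 = £1,648.69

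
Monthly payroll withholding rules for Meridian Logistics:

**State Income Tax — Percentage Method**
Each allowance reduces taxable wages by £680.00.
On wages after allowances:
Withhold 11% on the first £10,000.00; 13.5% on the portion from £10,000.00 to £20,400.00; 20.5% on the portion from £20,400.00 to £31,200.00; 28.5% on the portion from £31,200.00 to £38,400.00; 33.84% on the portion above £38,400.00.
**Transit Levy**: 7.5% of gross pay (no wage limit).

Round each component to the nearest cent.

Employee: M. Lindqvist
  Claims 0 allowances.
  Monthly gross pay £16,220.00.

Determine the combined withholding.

£3,156.20

State Income Tax: taxable = £16,220.00
  £1,100.00 + 13.5% × (£16,220.00 − £10,000.00) = £1,100.00 + 13.5% × £6,220.00 = £1,939.70
Transit Levy: 7.5% × £16,220.00 = £1,216.50
Total: £1,939.70 + £1,216.50 = £3,156.20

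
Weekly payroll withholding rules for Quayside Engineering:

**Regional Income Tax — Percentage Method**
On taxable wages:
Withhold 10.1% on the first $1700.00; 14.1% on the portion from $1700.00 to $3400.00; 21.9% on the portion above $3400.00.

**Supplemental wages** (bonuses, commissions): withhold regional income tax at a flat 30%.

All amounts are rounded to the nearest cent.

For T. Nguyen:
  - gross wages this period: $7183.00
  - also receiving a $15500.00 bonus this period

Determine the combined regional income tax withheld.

Regional Income Tax: taxable = $7183.00
  $411.40 + 21.9% × ($7183.00 − $3400.00) = $411.40 + 21.9% × $3783.00 = $1239.88
Supplemental (30% flat on bonus): 30% × $15500.00 = $4650.00
Total regional income tax: $1239.88 + $4650.00 = $5889.88

$5889.88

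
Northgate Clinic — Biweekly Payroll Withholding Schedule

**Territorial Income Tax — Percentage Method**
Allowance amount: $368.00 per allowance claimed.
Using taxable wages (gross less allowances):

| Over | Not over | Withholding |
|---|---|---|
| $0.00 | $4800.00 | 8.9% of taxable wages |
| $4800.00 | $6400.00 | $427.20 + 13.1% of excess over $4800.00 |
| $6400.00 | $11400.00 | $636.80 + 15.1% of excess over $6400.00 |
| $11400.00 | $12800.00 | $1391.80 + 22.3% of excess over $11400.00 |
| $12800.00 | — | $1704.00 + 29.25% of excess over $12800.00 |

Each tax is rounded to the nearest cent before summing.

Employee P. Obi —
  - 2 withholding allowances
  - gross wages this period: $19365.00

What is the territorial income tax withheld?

$3408.98

Territorial Income Tax: taxable = $19365.00 − 2×$368.00 = $18629.00
  $1704.00 + 29.25% × ($18629.00 − $12800.00) = $1704.00 + 29.25% × $5829.00 = $3408.98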